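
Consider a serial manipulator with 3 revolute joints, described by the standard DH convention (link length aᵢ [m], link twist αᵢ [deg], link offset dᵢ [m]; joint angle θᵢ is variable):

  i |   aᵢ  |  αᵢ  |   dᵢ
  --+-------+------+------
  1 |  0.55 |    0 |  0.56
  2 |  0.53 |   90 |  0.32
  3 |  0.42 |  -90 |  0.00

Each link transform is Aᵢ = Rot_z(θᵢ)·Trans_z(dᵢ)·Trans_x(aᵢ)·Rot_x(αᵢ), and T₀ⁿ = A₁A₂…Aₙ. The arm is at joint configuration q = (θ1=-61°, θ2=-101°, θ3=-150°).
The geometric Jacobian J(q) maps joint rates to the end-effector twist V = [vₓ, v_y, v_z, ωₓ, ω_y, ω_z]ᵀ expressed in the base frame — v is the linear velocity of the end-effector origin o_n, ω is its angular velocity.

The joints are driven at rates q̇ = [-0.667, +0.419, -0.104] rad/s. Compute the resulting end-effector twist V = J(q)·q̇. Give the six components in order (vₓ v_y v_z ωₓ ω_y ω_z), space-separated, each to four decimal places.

-0.3128 -0.1319 0.0378 0.0321 -0.0989 -0.2480

o_n = [0.1085, -0.5324, 0.6700]
J₁: ẑ×o_n = [0.5324, 0.1085, -0.0000], ω = ẑ
J2: z=[0.0000, 0.0000, 1.0000] o=[0.2666, -0.4810, 0.5600] → [0.0514, -0.1581, 0.0000, 0.0000, 0.0000, 1.0000]
J3: z=[-0.3090, 0.9511, 0.0000] o=[-0.2374, -0.6448, 0.8800] → [-0.1997, -0.0649, -0.3637, -0.3090, 0.9511, 0.0000]
V = J·q̇ = [-0.3128, -0.1319, 0.0378, 0.0321, -0.0989, -0.2480]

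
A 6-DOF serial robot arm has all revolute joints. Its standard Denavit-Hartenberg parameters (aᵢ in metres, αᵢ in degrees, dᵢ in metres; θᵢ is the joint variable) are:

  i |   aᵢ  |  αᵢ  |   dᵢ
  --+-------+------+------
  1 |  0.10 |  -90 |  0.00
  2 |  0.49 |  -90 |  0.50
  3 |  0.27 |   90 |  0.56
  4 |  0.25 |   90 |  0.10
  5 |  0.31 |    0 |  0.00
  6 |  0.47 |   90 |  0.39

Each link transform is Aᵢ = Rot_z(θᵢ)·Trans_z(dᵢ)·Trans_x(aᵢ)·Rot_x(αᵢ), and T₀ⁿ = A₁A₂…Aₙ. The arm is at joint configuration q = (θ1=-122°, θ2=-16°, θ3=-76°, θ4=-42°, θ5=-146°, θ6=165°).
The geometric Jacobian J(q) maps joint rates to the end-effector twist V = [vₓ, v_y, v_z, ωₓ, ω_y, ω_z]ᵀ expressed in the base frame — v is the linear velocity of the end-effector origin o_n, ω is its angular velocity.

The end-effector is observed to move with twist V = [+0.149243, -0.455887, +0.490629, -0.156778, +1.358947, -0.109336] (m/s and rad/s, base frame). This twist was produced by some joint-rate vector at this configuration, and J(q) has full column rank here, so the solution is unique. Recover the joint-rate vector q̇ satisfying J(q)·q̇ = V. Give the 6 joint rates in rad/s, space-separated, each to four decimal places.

o_n = [0.4142, -0.9288, 0.1577]
J₁: ẑ×o_n = [0.9288, 0.4142, -0.0000], ω = ẑ
J2: z=[0.8480, -0.5299, 0.0000] o=[-0.0530, -0.0848, 0.0000] → [-0.0835, -0.1337, -0.4682, 0.8480, -0.5299, 0.0000]
J3: z=[-0.1461, -0.2338, -0.9613] o=[0.1214, -0.7492, 0.1351] → [-0.1779, -0.2781, 0.0947, -0.1461, -0.2338, -0.9613]
J4: z=[0.6994, 0.6628, -0.2674] o=[0.2285, -1.0722, -0.3852] → [0.3982, -0.4294, -0.0228, 0.6994, 0.6628, -0.2674]
J5: z=[-0.3596, 0.6497, 0.6697] o=[0.4529, -1.0990, -0.2388] → [0.1436, 0.1166, -0.0360, -0.3596, 0.6497, 0.6697]
J6: z=[-0.3596, 0.6497, 0.6697] o=[0.1729, -1.1182, -0.3705] → [0.2163, 0.3515, -0.2249, -0.3596, 0.6497, 0.6697]
q̇ = J⁺·V = [-0.3870, -0.9310, -0.3900, 0.9420, 0.8740, -0.6430]

-0.3870 -0.9310 -0.3900 0.9420 0.8740 -0.6430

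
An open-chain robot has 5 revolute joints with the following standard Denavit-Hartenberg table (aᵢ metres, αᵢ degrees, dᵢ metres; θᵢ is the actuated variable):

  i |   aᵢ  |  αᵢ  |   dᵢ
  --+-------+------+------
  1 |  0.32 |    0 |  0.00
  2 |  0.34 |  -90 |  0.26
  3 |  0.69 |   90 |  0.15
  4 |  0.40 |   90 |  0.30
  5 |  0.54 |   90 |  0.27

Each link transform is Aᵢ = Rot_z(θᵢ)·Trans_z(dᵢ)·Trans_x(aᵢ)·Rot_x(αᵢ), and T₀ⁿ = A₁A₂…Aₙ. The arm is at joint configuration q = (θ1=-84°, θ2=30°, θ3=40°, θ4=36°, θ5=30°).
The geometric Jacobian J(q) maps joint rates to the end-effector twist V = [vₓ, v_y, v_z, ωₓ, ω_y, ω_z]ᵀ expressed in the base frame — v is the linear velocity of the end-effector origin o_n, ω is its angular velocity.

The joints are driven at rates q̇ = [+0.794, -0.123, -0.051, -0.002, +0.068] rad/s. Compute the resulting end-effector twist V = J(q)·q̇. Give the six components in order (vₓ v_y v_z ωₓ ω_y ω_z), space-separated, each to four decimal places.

1.1191 0.9752 0.1128 -0.0685 -0.0860 0.6438

o_n = [1.5041, -1.5912, -0.3001]
J₁: ẑ×o_n = [1.5912, 1.5041, -0.0000], ω = ẑ
J2: z=[0.0000, 0.0000, 1.0000] o=[0.0334, -0.3182, 0.0000] → [1.2729, 1.4706, -0.0000, 0.0000, 0.0000, 1.0000]
J3: z=[0.8090, 0.5878, 0.0000] o=[0.2333, -0.5933, 0.2600] → [-0.3292, 0.4531, -1.5543, 0.8090, 0.5878, 0.0000]
J4: z=[0.3778, -0.5200, 0.7660] o=[0.6653, -0.9328, -0.1835] → [0.5650, 0.6866, 0.1874, 0.3778, -0.5200, 0.7660]
J5: z=[-0.3898, -0.8398, -0.3778] o=[1.1146, -1.1511, -0.1617] → [-0.0501, -0.2011, 0.4987, -0.3898, -0.8398, -0.3778]
V = J·q̇ = [1.1191, 0.9752, 0.1128, -0.0685, -0.0860, 0.6438]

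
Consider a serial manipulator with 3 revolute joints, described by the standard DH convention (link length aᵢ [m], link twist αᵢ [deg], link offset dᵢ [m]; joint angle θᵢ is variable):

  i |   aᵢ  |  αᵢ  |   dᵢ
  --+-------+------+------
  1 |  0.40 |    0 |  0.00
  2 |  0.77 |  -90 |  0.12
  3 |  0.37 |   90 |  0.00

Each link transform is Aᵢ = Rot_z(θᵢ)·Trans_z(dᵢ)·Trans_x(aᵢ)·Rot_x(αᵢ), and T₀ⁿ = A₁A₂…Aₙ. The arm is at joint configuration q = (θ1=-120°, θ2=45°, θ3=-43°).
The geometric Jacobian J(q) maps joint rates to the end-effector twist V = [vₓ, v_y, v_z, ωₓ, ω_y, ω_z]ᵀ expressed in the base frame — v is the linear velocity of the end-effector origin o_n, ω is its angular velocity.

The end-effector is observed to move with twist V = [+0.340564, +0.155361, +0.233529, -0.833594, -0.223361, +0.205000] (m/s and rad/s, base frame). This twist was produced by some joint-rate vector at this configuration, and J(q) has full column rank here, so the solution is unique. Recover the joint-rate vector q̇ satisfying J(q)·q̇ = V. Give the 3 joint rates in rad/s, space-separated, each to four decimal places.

o_n = [0.0693, -1.3516, 0.3723]
J₁: ẑ×o_n = [1.3516, 0.0693, -0.0000], ω = ẑ
J2: z=[0.0000, 0.0000, 1.0000] o=[-0.2000, -0.3464, 0.0000] → [1.0051, 0.2693, -0.0000, 0.0000, 0.0000, 1.0000]
J3: z=[0.9659, 0.2588, 0.0000] o=[-0.0007, -1.0902, 0.1200] → [0.0653, -0.2437, -0.2706, 0.9659, 0.2588, 0.0000]
q̇ = J⁺·V = [0.5510, -0.3460, -0.8630]

0.5510 -0.3460 -0.8630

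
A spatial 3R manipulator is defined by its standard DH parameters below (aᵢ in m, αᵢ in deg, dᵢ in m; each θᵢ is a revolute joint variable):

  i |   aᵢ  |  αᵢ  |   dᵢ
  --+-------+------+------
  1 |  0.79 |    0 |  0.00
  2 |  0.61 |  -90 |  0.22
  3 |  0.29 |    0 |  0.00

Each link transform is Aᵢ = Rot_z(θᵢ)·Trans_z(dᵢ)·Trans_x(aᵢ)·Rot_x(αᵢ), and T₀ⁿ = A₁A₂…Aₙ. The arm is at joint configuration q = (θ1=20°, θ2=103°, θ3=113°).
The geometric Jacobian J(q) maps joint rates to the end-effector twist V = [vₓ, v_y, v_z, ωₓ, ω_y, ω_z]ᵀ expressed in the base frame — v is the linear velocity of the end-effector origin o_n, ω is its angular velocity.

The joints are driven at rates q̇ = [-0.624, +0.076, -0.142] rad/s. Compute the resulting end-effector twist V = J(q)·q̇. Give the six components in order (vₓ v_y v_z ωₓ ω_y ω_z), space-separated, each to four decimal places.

0.3762 -0.2832 -0.0161 0.1191 0.0773 -0.5480

o_n = [0.4718, 0.6868, -0.0469]
J₁: ẑ×o_n = [-0.6868, 0.4718, 0.0000], ω = ẑ
J2: z=[0.0000, 0.0000, 1.0000] o=[0.7424, 0.2702, 0.0000] → [-0.4166, -0.2705, 0.0000, 0.0000, 0.0000, 1.0000]
J3: z=[-0.8387, -0.5446, 0.0000] o=[0.4101, 0.7818, 0.2200] → [0.1454, -0.2239, 0.1133, -0.8387, -0.5446, 0.0000]
V = J·q̇ = [0.3762, -0.2832, -0.0161, 0.1191, 0.0773, -0.5480]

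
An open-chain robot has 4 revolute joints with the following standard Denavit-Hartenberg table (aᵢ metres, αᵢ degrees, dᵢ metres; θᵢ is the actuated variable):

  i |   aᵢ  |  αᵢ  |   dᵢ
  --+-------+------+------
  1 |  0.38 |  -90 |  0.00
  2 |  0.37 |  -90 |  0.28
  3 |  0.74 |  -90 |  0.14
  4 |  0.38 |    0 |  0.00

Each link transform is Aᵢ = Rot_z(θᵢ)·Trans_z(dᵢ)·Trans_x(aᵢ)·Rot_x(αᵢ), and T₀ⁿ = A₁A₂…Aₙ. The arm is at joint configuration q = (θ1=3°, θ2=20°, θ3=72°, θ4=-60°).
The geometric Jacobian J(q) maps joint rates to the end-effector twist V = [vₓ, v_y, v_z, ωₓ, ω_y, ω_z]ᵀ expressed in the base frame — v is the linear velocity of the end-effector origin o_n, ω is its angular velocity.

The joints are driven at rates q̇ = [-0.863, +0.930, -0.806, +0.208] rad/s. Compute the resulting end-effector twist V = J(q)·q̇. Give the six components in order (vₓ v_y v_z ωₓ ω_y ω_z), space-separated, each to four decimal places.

-0.4077 -0.5782 -0.6392 0.0443 0.8692 -0.0379

o_n = [0.8678, -0.5598, -0.6656]
J₁: ẑ×o_n = [0.5598, 0.8678, -0.0000], ω = ẑ
J2: z=[-0.0523, 0.9986, 0.0000] o=[0.3795, 0.0199, 0.0000] → [-0.6647, -0.0348, -0.4573, -0.0523, 0.9986, 0.0000]
J3: z=[-0.3416, -0.0179, -0.9397] o=[0.7120, 0.3177, -0.1265] → [-0.8150, -0.3305, 0.3025, -0.3416, -0.0179, -0.9397]
J4: z=[-0.8763, -0.3554, 0.3253] o=[0.9156, -0.3764, -0.3363] → [0.1767, -0.3042, 0.1438, -0.8763, -0.3554, 0.3253]
V = J·q̇ = [-0.4077, -0.5782, -0.6392, 0.0443, 0.8692, -0.0379]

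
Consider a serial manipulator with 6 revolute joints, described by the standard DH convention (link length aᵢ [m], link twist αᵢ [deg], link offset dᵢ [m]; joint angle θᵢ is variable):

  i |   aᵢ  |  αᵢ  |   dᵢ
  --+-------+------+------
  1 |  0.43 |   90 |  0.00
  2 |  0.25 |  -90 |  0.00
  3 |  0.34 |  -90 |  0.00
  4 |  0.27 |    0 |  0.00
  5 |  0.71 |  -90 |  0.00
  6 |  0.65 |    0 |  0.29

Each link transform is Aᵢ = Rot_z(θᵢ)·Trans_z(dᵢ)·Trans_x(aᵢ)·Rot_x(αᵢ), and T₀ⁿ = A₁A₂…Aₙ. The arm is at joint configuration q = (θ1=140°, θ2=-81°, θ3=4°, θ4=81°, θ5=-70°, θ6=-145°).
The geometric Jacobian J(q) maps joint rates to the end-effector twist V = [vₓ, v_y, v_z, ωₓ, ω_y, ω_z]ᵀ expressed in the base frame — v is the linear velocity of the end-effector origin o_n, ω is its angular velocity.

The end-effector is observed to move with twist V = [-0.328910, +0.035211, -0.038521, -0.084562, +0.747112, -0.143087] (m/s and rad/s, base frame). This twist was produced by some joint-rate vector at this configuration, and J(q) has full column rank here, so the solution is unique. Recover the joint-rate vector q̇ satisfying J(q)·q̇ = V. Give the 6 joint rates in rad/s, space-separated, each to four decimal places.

o_n = [-0.2349, -0.3340, -0.8066]
J₁: ẑ×o_n = [0.3340, -0.2349, 0.0000], ω = ẑ
J2: z=[0.6428, 0.7660, 0.0000] o=[-0.3294, 0.2764, 0.0000] → [-0.6179, 0.5185, -0.4648, 0.6428, 0.7660, 0.0000]
J3: z=[-0.7566, 0.6349, 0.1564] o=[-0.3594, 0.3015, -0.2469] → [-0.2559, -0.4040, 0.4019, -0.7566, 0.6349, 0.1564]
J4: z=[-0.6329, -0.7712, 0.0689] o=[-0.4152, 0.3175, -0.5819] → [0.2182, -0.1298, 0.5514, -0.6329, -0.7712, 0.0689]
J5: z=[-0.6329, -0.7712, 0.0689] o=[-0.2204, 0.1501, -0.6653] → [0.1424, -0.0905, 0.2953, -0.6329, -0.7712, 0.0689]
J6: z=[0.7741, -0.6322, 0.0344] o=[-0.2325, 0.0968, -1.3731] → [-0.3433, -0.4386, -0.3350, 0.7741, -0.6322, 0.0344]
q̇ = J⁺·V = [-0.1880, 0.1820, 0.4560, -0.2650, -0.0730, -0.0910]

-0.1880 0.1820 0.4560 -0.2650 -0.0730 -0.0910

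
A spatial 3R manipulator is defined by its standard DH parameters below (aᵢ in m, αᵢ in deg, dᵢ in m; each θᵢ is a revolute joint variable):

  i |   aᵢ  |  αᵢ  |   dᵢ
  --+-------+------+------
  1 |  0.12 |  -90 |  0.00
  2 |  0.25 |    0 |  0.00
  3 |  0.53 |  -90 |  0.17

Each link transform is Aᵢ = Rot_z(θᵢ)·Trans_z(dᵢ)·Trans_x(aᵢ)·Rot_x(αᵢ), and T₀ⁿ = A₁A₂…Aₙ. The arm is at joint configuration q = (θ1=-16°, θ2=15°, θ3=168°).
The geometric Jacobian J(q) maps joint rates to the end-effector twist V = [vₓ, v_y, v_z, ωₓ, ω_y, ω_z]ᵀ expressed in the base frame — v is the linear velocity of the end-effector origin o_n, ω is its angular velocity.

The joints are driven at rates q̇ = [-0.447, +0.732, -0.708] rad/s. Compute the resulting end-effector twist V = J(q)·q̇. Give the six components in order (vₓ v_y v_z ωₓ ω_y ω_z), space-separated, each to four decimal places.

0.0488 0.0640 -0.1641 0.0066 0.0231 -0.4470

o_n = [-0.1144, 0.2097, -0.0370]
J₁: ẑ×o_n = [-0.2097, -0.1144, 0.0000], ω = ẑ
J2: z=[0.2756, 0.9613, 0.0000] o=[0.1154, -0.0331, 0.0000] → [-0.0355, 0.0102, 0.2878, 0.2756, 0.9613, 0.0000]
J3: z=[0.2756, 0.9613, 0.0000] o=[0.3475, -0.0996, -0.0647] → [0.0267, -0.0076, 0.5293, 0.2756, 0.9613, 0.0000]
V = J·q̇ = [0.0488, 0.0640, -0.1641, 0.0066, 0.0231, -0.4470]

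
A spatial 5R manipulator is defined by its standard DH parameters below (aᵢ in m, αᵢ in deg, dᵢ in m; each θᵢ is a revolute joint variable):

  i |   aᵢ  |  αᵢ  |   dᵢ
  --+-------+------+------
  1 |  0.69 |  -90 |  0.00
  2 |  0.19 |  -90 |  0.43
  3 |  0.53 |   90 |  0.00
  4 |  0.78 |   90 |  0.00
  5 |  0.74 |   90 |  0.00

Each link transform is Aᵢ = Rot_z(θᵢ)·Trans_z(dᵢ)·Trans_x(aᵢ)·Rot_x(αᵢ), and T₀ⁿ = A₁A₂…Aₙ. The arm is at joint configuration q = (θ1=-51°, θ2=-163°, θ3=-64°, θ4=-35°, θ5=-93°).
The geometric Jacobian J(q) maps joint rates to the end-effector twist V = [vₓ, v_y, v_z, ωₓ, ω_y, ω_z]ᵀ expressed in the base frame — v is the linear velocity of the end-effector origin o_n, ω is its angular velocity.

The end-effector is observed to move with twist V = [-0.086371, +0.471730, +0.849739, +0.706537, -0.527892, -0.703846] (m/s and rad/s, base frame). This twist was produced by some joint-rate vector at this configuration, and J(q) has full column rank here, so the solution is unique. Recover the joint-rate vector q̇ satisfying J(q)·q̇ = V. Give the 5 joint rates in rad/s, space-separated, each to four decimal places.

o_n = [0.4187, 1.2757, -0.0111]
J₁: ẑ×o_n = [-1.2757, 0.4187, 0.0000], ω = ẑ
J2: z=[0.7771, 0.6293, 0.0000] o=[0.4342, -0.5362, 0.0000] → [-0.0070, 0.0086, 1.4179, 0.7771, 0.6293, 0.0000]
J3: z=[0.1840, -0.2272, 0.9563] o=[0.6541, -0.1244, 0.0556] → [-1.3238, -0.2128, 0.2041, 0.1840, -0.2272, 0.9563]
J4: z=[0.8816, -0.3921, -0.2628] o=[0.8844, 0.3480, 0.1235] → [0.2965, 0.2410, 0.6352, 0.8816, -0.3921, -0.2628]
J5: z=[-0.4000, -0.3252, -0.8569] o=[1.0798, 1.0193, -0.2225] → [0.1510, 0.6511, -0.3176, -0.4000, -0.3252, -0.8569]
q̇ = J⁺·V = [-0.3960, 0.3690, 0.7190, 0.7490, 0.9320]

-0.3960 0.3690 0.7190 0.7490 0.9320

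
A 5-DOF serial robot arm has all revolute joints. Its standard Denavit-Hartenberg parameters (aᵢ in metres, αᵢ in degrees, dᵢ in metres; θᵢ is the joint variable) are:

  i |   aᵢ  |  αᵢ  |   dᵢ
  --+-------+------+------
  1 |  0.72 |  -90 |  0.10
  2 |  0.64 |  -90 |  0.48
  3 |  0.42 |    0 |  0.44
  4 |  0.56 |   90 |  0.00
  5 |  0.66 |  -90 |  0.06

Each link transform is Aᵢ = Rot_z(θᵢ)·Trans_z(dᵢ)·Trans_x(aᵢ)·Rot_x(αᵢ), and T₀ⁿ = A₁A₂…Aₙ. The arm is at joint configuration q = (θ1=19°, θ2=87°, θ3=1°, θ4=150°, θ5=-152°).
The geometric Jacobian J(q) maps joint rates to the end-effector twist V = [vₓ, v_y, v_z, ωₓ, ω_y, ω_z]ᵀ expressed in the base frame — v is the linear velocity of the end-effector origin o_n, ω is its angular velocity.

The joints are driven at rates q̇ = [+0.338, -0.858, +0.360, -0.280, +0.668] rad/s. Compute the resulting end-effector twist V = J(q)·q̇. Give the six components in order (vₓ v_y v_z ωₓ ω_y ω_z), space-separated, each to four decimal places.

o_n = [0.4724, 0.6187, -1.0142]
J₁: ẑ×o_n = [-0.6187, 0.4724, 0.0000], ω = ẑ
J2: z=[-0.3256, 0.9455, 0.0000] o=[0.6808, 0.2344, 0.1000] → [-1.0535, -0.3628, 0.0719, -0.3256, 0.9455, 0.0000]
J3: z=[-0.9442, -0.3251, -0.0523] o=[0.5562, 0.6992, -0.5391] → [0.1503, -0.4442, 0.0487, -0.9442, -0.3251, -0.0523]
J4: z=[-0.9442, -0.3251, -0.0523] o=[0.1639, 0.5563, -0.9815] → [0.0139, -0.0470, 0.0414, -0.9442, -0.3251, -0.0523]
J5: z=[0.3087, -0.8187, -0.4841] o=[0.2280, 0.2913, -0.4924] → [0.5857, 0.0428, 0.3011, 0.3087, -0.8187, -0.4841]
V = J·q̇ = [1.1363, 0.3528, 0.1454, 0.4100, -1.3842, 0.0104]

1.1363 0.3528 0.1454 0.4100 -1.3842 0.0104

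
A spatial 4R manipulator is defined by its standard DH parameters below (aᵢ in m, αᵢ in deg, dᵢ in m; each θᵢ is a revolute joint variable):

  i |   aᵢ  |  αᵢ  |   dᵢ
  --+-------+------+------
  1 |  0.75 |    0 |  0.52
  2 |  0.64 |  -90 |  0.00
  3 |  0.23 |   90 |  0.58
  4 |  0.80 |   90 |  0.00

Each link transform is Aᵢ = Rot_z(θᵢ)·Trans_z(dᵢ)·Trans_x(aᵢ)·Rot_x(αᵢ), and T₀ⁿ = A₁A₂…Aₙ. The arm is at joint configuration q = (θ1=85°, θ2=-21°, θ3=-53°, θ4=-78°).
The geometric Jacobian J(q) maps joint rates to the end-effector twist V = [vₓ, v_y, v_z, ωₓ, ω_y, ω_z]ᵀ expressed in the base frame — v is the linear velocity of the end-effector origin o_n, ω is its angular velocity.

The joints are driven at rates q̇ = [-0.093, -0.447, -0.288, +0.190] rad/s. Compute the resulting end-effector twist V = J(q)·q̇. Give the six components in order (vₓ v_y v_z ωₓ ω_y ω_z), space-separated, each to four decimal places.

o_n = [0.6325, 1.4480, 0.8365]
J₁: ẑ×o_n = [-1.4480, 0.6325, 0.0000], ω = ẑ
J2: z=[0.0000, 0.0000, 1.0000] o=[0.0654, 0.7471, 0.5200] → [-0.7008, 0.5671, 0.0000, 0.0000, 0.0000, 1.0000]
J3: z=[-0.8988, 0.4384, 0.0000] o=[0.3459, 1.3224, 0.5200] → [0.1388, 0.2845, -0.2385, -0.8988, 0.4384, 0.0000]
J4: z=[-0.3501, -0.7178, 0.6018] o=[-0.1147, 1.7010, 0.7037] → [0.0569, 0.4962, 0.6249, -0.3501, -0.7178, 0.6018]
V = J·q̇ = [0.4188, -0.3000, 0.1874, 0.1923, -0.2626, -0.4257]

0.4188 -0.3000 0.1874 0.1923 -0.2626 -0.4257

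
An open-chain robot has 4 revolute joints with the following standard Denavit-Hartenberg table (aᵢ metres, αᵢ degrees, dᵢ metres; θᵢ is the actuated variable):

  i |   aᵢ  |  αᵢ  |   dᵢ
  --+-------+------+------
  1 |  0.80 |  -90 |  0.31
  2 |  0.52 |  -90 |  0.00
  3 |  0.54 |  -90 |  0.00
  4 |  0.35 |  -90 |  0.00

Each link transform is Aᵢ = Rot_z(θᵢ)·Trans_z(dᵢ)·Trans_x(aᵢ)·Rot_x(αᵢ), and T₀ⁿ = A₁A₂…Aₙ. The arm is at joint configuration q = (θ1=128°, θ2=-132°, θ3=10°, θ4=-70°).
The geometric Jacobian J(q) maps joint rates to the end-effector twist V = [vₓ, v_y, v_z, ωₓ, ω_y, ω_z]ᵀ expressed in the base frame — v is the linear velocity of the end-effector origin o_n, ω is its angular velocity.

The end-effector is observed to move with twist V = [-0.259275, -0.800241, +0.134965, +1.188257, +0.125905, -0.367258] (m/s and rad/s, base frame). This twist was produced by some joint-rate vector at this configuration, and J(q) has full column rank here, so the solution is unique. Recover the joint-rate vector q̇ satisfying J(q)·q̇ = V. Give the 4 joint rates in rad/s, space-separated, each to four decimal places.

o_n = [-0.0709, 0.2768, 1.3993]
J₁: ẑ×o_n = [-0.2768, -0.0709, 0.0000], ω = ẑ
J2: z=[-0.7880, -0.6157, 0.0000] o=[-0.4925, 0.6304, 0.3100] → [-0.6707, 0.8584, 0.5383, -0.7880, -0.6157, 0.0000]
J3: z=[-0.4575, 0.5856, 0.6691] o=[-0.2783, 0.3562, 0.6964] → [0.4648, 0.4604, -0.0851, -0.4575, 0.5856, 0.6691]
J4: z=[0.7045, 0.6979, -0.1290] o=[0.0147, 0.1335, 1.0916] → [0.2332, -0.2057, 0.1606, 0.7045, 0.6979, -0.1290]
q̇ = J⁺·V = [0.4040, -0.1630, -0.9860, 0.8640]

0.4040 -0.1630 -0.9860 0.8640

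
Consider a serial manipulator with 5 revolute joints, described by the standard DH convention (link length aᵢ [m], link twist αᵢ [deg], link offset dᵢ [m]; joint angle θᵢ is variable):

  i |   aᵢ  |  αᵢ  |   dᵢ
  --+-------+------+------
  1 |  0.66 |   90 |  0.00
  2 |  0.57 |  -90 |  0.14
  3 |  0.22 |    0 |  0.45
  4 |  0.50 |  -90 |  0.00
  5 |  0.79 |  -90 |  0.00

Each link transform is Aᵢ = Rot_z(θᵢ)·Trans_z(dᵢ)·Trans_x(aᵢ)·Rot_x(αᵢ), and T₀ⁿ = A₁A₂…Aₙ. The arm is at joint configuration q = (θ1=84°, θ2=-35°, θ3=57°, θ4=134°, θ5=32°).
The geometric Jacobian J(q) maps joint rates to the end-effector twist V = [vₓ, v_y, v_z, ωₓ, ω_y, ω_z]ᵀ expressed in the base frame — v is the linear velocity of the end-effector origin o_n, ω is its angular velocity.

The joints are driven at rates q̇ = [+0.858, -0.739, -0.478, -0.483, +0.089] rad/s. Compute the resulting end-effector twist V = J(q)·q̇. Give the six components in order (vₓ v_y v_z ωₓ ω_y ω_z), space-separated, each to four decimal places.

-1.2786 0.3948 0.2670 -0.7042 -0.4662 0.0611

o_n = [0.2093, 0.2820, 0.2888]
J₁: ẑ×o_n = [-0.2820, 0.2093, 0.0000], ω = ẑ
J2: z=[0.9945, -0.1045, 0.0000] o=[0.0690, 0.6564, 0.0000] → [-0.0302, -0.2872, -0.3577, 0.9945, -0.1045, 0.0000]
J3: z=[0.0600, 0.5704, 0.8192] o=[0.2570, 1.1061, -0.3269] → [1.0263, -0.0760, -0.0222, 0.0600, 0.5704, 0.8192]
J4: z=[0.0600, 0.5704, 0.8192] o=[0.1108, 1.4797, -0.0270] → [1.1613, 0.0618, -0.1280, 0.0600, 0.5704, 0.8192]
J5: z=[0.9926, 0.0528, -0.1094] o=[0.1636, 1.0699, 0.2545] → [-0.0844, -0.0390, -0.7845, 0.9926, 0.0528, -0.1094]
V = J·q̇ = [-1.2786, 0.3948, 0.2670, -0.7042, -0.4662, 0.0611]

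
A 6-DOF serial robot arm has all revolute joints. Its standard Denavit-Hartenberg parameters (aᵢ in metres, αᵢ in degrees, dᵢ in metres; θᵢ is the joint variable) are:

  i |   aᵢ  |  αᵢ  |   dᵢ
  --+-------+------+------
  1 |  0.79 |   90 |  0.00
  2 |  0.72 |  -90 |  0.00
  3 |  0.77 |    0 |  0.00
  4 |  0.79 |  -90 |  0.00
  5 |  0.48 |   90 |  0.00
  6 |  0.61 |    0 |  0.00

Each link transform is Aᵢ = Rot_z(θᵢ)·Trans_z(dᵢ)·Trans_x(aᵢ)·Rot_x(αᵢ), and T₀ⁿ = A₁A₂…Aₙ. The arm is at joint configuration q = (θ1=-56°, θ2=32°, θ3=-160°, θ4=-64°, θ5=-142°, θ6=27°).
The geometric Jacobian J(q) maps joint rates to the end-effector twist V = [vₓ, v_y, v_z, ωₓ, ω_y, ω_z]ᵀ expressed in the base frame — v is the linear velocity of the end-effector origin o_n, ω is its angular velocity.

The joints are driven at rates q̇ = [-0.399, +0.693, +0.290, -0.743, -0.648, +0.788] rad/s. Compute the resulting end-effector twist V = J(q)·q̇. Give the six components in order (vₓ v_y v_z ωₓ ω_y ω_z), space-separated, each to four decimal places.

o_n = [-0.2252, -0.5138, 0.4369]
J₁: ẑ×o_n = [0.5138, -0.2252, 0.0000], ω = ẑ
J2: z=[-0.8290, -0.5592, 0.0000] o=[0.4418, -0.6549, 0.0000] → [-0.2443, 0.3622, -0.4900, -0.8290, -0.5592, 0.0000]
J3: z=[-0.2963, 0.4393, 0.8480] o=[0.7832, -1.1611, 0.3815] → [-0.5247, -0.8388, 0.2512, -0.2963, 0.4393, 0.8480]
J4: z=[-0.2963, 0.4393, 0.8480] o=[0.2217, -0.7997, -0.0019] → [-0.0497, -0.2491, 0.1117, -0.2963, 0.4393, 0.8480]
J5: z=[-0.9258, 0.0861, -0.3681] o=[0.4072, -0.0933, -0.3030] → [-0.0911, 0.9178, 0.4438, -0.9258, 0.0861, -0.3681]
J6: z=[0.0890, -0.8967, -0.4336] o=[0.2308, -0.3017, 0.0918] → [-0.4014, 0.1671, -0.4279, 0.0890, -0.8967, -0.4336]
V = J·q̇ = [-0.7468, -0.1804, -0.9744, 0.2297, -1.3490, -0.8863]

-0.7468 -0.1804 -0.9744 0.2297 -1.3490 -0.8863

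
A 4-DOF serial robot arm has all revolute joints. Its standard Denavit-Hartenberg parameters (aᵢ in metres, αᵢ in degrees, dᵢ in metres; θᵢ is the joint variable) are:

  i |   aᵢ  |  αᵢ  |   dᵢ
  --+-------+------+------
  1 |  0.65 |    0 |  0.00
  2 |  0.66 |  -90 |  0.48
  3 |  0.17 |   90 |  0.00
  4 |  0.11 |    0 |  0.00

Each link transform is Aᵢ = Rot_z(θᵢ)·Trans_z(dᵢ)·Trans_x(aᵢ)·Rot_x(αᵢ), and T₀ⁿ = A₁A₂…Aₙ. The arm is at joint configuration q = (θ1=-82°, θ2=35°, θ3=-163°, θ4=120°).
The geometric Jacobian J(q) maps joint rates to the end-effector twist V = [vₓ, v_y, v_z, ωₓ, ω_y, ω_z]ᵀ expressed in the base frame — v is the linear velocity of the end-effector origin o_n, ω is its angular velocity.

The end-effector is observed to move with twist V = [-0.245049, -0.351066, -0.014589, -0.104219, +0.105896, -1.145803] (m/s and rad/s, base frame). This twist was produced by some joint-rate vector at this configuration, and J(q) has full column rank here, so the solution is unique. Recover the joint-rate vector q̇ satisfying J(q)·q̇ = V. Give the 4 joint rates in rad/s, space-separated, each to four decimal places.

o_n = [0.5352, -0.9810, 0.5136]
J₁: ẑ×o_n = [0.9810, 0.5352, -0.0000], ω = ẑ
J2: z=[0.0000, 0.0000, 1.0000] o=[0.0905, -0.6437, 0.0000] → [0.3373, 0.4448, -0.0000, 0.0000, 0.0000, 1.0000]
J3: z=[0.7314, 0.6820, 0.0000] o=[0.5406, -1.1264, 0.4800] → [0.0229, -0.0246, 0.1100, 0.7314, 0.6820, 0.0000]
J4: z=[-0.1994, 0.2138, -0.9563] o=[0.4297, -1.0075, 0.5297] → [0.0219, -0.1041, -0.0279, -0.1994, 0.2138, -0.9563]
q̇ = J⁺·V = [-0.0520, -0.6080, -0.0040, 0.5080]

-0.0520 -0.6080 -0.0040 0.5080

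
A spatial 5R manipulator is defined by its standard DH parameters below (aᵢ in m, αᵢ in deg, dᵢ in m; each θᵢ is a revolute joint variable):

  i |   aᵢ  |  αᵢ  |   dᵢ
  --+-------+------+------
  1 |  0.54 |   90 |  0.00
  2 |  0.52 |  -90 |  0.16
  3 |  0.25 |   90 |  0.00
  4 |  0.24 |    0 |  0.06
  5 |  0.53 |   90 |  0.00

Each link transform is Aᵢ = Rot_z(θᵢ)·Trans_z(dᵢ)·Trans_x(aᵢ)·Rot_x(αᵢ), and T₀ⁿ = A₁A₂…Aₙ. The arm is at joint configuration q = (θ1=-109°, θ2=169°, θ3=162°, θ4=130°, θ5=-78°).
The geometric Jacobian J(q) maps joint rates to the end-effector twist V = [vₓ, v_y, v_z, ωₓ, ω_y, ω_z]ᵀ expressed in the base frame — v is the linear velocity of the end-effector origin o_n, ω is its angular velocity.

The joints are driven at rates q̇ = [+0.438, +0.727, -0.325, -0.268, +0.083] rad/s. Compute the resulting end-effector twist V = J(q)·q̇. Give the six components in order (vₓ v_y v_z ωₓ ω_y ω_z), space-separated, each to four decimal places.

o_n = [-0.0686, -0.2837, -0.5643]
J₁: ẑ×o_n = [0.2837, -0.0686, 0.0000], ω = ẑ
J2: z=[-0.9455, 0.3256, 0.0000] o=[-0.1758, -0.5106, 0.0000] → [-0.1837, -0.5335, -0.2494, -0.9455, 0.3256, 0.0000]
J3: z=[0.0621, 0.1804, -0.9816] o=[-0.1609, 0.0241, 0.0992] → [-0.4219, -0.0494, -0.0358, 0.0621, 0.1804, -0.9816]
J4: z=[0.9980, -0.0228, 0.0590] o=[-0.1638, -0.2217, 0.0539] → [0.0178, 0.6225, -0.0597, 0.9980, -0.0228, 0.0590]
J5: z=[0.9980, -0.0228, 0.0590] o=[-0.0907, -0.0382, -0.0951] → [0.0252, 0.4696, -0.2445, 0.9980, -0.0228, 0.0590]
V = J·q̇ = [0.1251, -0.5297, -0.1740, -0.8922, 0.1823, 0.7461]

0.1251 -0.5297 -0.1740 -0.8922 0.1823 0.7461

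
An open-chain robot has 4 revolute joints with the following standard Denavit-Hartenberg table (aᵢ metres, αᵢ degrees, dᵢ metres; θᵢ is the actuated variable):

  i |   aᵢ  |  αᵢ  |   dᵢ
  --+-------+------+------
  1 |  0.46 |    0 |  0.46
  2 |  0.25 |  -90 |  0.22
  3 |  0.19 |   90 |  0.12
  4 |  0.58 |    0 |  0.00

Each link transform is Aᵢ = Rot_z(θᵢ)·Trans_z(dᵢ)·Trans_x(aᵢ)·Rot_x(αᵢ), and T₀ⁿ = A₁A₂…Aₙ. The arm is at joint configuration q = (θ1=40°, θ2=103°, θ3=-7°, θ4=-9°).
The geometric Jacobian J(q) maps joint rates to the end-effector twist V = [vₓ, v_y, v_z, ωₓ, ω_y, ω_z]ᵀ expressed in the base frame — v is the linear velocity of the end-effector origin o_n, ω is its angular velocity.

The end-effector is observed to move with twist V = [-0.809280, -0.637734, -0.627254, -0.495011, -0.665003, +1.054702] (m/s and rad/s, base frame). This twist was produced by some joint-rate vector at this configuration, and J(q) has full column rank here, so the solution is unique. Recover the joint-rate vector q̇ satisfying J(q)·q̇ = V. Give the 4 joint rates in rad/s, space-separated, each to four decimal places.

0.4720 0.5430 0.8290 0.0400

o_n = [-0.4696, 0.8784, 0.7730]
J₁: ẑ×o_n = [-0.8784, -0.4696, 0.0000], ω = ẑ
J2: z=[0.0000, 0.0000, 1.0000] o=[0.3524, 0.2957, 0.4600] → [-0.5828, -0.8220, 0.0000, 0.0000, 0.0000, 1.0000]
J3: z=[-0.6018, -0.7986, 0.0000] o=[0.1527, 0.4461, 0.6800] → [-0.0742, 0.0560, -0.7572, -0.6018, -0.7986, 0.0000]
J4: z=[0.0973, -0.0733, 0.9925] o=[-0.0701, 0.4638, 0.7032] → [-0.4167, -0.4033, 0.0111, 0.0973, -0.0733, 0.9925]
q̇ = J⁺·V = [0.4720, 0.5430, 0.8290, 0.0400]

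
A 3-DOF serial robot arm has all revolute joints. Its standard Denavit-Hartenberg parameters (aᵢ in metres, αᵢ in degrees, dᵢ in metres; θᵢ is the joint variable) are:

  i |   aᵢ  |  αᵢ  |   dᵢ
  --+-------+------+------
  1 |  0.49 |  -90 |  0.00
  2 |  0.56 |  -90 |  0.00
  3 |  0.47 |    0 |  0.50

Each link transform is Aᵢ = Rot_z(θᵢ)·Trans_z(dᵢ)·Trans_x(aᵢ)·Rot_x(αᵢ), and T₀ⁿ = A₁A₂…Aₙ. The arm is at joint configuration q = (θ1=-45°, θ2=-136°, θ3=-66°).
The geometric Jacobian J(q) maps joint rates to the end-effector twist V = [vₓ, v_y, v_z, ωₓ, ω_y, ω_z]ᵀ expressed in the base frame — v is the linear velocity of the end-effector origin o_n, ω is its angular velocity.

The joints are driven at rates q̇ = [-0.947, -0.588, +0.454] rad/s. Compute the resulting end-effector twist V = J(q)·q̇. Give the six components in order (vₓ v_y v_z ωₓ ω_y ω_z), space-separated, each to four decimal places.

-0.4384 -0.0821 0.0219 -0.1928 -0.6388 -0.6204

o_n = [0.5136, 0.0936, 0.8815]
J₁: ẑ×o_n = [-0.0936, 0.5136, 0.0000], ω = ẑ
J2: z=[0.7071, 0.7071, 0.0000] o=[0.3465, -0.3465, 0.0000] → [0.6233, -0.6233, 0.1930, 0.7071, 0.7071, 0.0000]
J3: z=[0.4912, -0.4912, 0.7193] o=[0.0616, -0.0616, 0.3890] → [-0.3536, 0.0832, 0.2983, 0.4912, -0.4912, 0.7193]
V = J·q̇ = [-0.4384, -0.0821, 0.0219, -0.1928, -0.6388, -0.6204]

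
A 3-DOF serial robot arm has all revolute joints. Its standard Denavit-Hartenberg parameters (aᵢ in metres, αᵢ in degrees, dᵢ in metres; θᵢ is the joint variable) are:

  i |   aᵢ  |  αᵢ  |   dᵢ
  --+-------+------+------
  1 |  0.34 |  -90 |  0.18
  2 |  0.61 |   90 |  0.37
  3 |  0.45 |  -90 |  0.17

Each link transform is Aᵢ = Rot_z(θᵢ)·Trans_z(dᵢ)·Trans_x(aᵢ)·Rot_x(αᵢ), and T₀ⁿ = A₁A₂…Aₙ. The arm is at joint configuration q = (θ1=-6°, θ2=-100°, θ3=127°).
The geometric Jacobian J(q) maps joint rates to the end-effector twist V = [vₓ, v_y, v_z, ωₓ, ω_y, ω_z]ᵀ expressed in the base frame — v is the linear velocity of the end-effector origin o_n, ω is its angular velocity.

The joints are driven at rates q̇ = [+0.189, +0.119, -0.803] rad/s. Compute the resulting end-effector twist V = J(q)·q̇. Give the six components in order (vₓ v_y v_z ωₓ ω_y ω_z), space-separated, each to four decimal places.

-0.1259 0.2535 0.3111 0.7989 0.0357 0.3284

o_n = [0.1893, 0.7135, 0.4845]
J₁: ẑ×o_n = [-0.7135, 0.1893, 0.0000], ω = ẑ
J2: z=[0.1045, 0.9945, 0.0000] o=[0.3381, -0.0355, 0.1800] → [0.3028, -0.0318, 0.2263, 0.1045, 0.9945, 0.0000]
J3: z=[-0.9794, 0.1029, -0.1736] o=[0.2715, 0.3435, 0.7807] → [0.0338, -0.2759, -0.3539, -0.9794, 0.1029, -0.1736]
V = J·q̇ = [-0.1259, 0.2535, 0.3111, 0.7989, 0.0357, 0.3284]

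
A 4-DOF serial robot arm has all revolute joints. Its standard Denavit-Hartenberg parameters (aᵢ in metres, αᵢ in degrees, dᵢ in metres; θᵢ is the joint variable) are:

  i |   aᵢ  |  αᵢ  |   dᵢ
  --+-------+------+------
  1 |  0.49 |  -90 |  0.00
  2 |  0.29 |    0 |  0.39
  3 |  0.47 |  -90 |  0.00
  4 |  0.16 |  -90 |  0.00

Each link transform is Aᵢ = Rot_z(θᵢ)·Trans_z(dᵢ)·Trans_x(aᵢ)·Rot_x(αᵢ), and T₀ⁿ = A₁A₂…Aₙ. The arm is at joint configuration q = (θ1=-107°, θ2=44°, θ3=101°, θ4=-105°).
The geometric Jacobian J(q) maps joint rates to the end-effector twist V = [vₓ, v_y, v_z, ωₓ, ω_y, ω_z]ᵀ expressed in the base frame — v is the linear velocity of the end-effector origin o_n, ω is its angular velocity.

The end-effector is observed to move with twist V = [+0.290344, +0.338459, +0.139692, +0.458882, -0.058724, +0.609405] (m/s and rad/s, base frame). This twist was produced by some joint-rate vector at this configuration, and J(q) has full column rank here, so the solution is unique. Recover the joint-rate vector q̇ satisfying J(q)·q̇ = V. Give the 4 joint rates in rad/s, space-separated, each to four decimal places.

0.4980 0.0400 0.4160 0.1360

o_n = [0.4191, -0.4916, -0.4473]
J₁: ẑ×o_n = [0.4916, 0.4191, -0.0000], ω = ẑ
J2: z=[0.9563, -0.2924, 0.0000] o=[-0.1433, -0.4686, 0.0000] → [0.1308, 0.4277, 0.1425, 0.9563, -0.2924, 0.0000]
J3: z=[0.9563, -0.2924, 0.0000] o=[0.1687, -0.7821, -0.2015] → [0.0719, 0.2351, 0.3511, 0.9563, -0.2924, 0.0000]
J4: z=[0.1677, 0.5485, 0.8192] o=[0.2813, -0.4139, -0.4710] → [0.0766, 0.1090, -0.0886, 0.1677, 0.5485, 0.8192]
q̇ = J⁺·V = [0.4980, 0.0400, 0.4160, 0.1360]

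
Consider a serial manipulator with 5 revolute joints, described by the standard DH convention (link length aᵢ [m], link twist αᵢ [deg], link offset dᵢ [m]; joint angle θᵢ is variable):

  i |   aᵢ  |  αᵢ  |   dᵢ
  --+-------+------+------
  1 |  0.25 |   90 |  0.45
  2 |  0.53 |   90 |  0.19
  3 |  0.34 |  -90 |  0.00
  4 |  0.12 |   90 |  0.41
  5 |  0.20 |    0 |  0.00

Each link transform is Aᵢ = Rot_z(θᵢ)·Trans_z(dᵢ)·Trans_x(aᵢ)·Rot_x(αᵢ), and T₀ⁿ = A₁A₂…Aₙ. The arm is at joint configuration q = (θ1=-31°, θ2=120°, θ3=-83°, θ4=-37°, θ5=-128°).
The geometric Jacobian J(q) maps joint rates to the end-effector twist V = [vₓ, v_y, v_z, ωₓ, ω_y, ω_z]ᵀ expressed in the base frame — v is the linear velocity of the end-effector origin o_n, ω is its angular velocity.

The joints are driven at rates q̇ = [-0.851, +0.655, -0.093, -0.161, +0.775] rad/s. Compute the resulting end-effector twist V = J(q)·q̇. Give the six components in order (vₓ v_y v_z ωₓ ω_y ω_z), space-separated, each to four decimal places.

-0.0726 0.3634 -0.3298 -0.0824 -1.2318 -0.7756

o_n = [-0.0804, 0.1816, 1.1606]
J₁: ẑ×o_n = [-0.1816, -0.0804, 0.0000], ω = ẑ
J2: z=[-0.5150, -0.8572, 0.0000] o=[0.2143, -0.1288, 0.4500] → [-0.6091, 0.3660, -0.4125, -0.5150, -0.8572, 0.0000]
J3: z=[0.7423, -0.4460, 0.5000] o=[-0.1107, -0.1551, 0.9090] → [-0.2806, -0.1716, 0.2635, 0.7423, -0.4460, 0.5000]
J4: z=[-0.4882, 0.1511, 0.8596] o=[0.0453, 0.1448, 0.9449] → [0.0010, -0.0028, 0.0011, -0.4882, 0.1511, 0.8596]
J5: z=[0.3166, -0.8871, 0.3358] o=[-0.0572, 0.2591, 1.3435] → [0.1883, 0.0501, -0.0451, 0.3166, -0.8871, 0.3358]
V = J·q̇ = [-0.0726, 0.3634, -0.3298, -0.0824, -1.2318, -0.7756]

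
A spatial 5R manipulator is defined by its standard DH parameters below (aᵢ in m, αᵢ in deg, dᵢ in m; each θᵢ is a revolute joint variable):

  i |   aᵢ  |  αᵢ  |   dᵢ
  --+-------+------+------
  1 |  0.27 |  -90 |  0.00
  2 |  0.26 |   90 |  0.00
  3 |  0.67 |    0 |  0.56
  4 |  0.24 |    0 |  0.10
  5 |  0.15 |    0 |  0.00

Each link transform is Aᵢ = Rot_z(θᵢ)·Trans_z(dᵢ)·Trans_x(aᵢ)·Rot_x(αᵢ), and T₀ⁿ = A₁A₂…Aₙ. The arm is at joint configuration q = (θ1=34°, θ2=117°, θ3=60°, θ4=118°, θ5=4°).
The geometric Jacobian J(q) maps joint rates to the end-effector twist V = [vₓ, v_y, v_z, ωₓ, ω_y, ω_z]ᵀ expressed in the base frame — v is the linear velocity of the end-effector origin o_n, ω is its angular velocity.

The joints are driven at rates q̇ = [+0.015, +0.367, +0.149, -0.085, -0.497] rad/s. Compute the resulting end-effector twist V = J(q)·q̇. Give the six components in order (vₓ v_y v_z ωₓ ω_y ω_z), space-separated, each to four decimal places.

o_n = [0.3079, 0.9114, -0.4825]
J₁: ẑ×o_n = [-0.9114, 0.3079, 0.0000], ω = ẑ
J2: z=[-0.5592, 0.8290, 0.0000] o=[0.2238, 0.1510, 0.0000] → [-0.4000, -0.2698, -0.4949, -0.5592, 0.8290, 0.0000]
J3: z=[0.7387, 0.4982, -0.4540] o=[0.1260, 0.0850, -0.2317] → [0.2502, 0.1027, 0.5198, 0.7387, 0.4982, -0.4540]
J4: z=[0.7387, 0.4982, -0.4540] o=[0.0891, 0.7600, -0.7844] → [0.2191, -0.3223, 0.0028, 0.7387, 0.4982, -0.4540]
J5: z=[0.7387, 0.4982, -0.4540] o=[0.2486, 0.8776, -0.6161] → [0.0819, -0.1256, -0.0047, 0.7387, 0.4982, -0.4540]
V = J·q̇ = [-0.1825, 0.0107, -0.1021, -0.5251, 0.0885, 0.2116]

-0.1825 0.0107 -0.1021 -0.5251 0.0885 0.2116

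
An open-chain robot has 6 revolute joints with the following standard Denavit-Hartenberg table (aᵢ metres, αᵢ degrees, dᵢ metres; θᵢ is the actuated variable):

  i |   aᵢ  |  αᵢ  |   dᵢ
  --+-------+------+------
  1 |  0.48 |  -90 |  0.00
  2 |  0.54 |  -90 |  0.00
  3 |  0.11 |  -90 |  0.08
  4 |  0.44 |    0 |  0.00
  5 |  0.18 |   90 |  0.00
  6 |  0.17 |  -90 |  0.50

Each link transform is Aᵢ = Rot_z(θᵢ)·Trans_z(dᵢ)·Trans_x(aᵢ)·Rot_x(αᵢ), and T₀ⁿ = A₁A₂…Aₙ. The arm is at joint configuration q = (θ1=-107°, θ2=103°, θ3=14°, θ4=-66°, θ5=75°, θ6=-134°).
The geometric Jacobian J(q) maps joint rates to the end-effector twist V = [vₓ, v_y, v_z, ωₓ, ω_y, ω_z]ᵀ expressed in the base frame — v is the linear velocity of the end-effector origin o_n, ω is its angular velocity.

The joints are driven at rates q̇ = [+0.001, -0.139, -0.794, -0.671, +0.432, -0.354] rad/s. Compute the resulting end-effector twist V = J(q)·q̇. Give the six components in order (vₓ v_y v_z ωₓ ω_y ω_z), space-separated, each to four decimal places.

0.3843 -0.1652 0.3007 -0.2239 -1.0958 -0.2602

o_n = [0.2141, 0.6487, -0.7426]
J₁: ẑ×o_n = [-0.6487, 0.2141, 0.0000], ω = ẑ
J2: z=[0.9563, -0.2924, 0.0000] o=[-0.1403, -0.4590, 0.0000] → [0.2171, 0.7102, 1.1630, 0.9563, -0.2924, 0.0000]
J3: z=[0.2849, 0.9318, 0.2250] o=[-0.1048, -0.3429, -0.5262] → [-0.4247, 0.1334, -0.0146, 0.2849, 0.9318, 0.2250]
J4: z=[-0.9438, 0.2316, 0.2357] o=[-0.1005, -0.2376, -0.6122] → [-0.2391, -0.0490, -0.9094, -0.9438, 0.2316, 0.2357]
J5: z=[-0.9438, 0.2316, 0.2357] o=[-0.0159, 0.1870, -0.6909] → [-0.1208, 0.0054, -0.4891, -0.9438, 0.2316, 0.2357]
J6: z=[0.2552, 0.9640, 0.0743] o=[-0.0537, 0.2104, -0.8654] → [0.0858, -0.0114, -0.1463, 0.2552, 0.9640, 0.0743]
V = J·q̇ = [0.3843, -0.1652, 0.3007, -0.2239, -1.0958, -0.2602]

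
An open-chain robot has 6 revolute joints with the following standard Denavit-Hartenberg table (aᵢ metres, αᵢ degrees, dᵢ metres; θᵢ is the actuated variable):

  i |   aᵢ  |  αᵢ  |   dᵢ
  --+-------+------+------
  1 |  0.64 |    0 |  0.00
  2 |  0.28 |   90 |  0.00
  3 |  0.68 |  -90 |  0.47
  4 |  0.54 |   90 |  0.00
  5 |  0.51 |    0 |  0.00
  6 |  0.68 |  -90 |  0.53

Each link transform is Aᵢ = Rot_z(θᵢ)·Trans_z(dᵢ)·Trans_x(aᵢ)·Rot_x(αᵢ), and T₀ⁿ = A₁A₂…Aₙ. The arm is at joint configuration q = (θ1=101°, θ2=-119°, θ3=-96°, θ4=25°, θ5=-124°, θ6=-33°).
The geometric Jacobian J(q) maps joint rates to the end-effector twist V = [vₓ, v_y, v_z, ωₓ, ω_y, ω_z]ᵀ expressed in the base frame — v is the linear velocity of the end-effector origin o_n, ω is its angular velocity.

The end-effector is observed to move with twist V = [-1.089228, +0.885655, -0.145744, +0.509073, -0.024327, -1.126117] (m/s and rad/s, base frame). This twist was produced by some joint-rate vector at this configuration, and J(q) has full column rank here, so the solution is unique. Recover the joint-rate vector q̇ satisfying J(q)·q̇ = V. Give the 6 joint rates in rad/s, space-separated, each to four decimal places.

-0.2190 -0.7730 -0.3100 0.5030 0.0680 0.1260

o_n = [-0.9056, -0.2814, -0.4926]
J₁: ẑ×o_n = [0.2814, -0.9056, 0.0000], ω = ẑ
J2: z=[0.0000, 0.0000, 1.0000] o=[-0.1221, 0.6282, 0.0000] → [0.9096, -0.7835, 0.0000, 0.0000, 0.0000, 1.0000]
J3: z=[-0.3090, -0.9511, 0.0000] o=[0.1442, 0.5417, 0.0000] → [0.4684, -0.1522, -0.7441, -0.3090, -0.9511, 0.0000]
J4: z=[0.9458, -0.3073, -0.1045] o=[-0.0687, 0.1167, -0.6763] → [-0.0981, -0.0863, -0.6337, 0.9458, -0.3073, -0.1045]
J5: z=[-0.3221, -0.8483, -0.4203] o=[-0.0468, 0.3495, -1.1630] → [-0.8339, 0.5769, -0.5253, -0.3221, -0.8483, -0.4203]
J6: z=[-0.3221, -0.8483, -0.4203] o=[-0.4583, 0.3565, -0.8618] → [-0.5813, 0.3069, -0.1741, -0.3221, -0.8483, -0.4203]
q̇ = J⁺·V = [-0.2190, -0.7730, -0.3100, 0.5030, 0.0680, 0.1260]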